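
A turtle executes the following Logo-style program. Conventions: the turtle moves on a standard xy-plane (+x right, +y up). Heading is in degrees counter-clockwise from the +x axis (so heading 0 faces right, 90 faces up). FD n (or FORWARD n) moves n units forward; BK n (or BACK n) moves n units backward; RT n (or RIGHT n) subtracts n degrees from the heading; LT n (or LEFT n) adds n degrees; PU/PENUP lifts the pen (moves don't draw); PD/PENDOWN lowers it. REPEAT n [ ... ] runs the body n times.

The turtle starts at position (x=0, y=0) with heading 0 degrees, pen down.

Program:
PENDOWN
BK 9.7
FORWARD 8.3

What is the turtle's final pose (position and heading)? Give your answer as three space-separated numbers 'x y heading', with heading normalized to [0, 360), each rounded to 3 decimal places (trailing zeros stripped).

Answer: -1.4 0 0

Derivation:
Executing turtle program step by step:
Start: pos=(0,0), heading=0, pen down
PD: pen down
BK 9.7: (0,0) -> (-9.7,0) [heading=0, draw]
FD 8.3: (-9.7,0) -> (-1.4,0) [heading=0, draw]
Final: pos=(-1.4,0), heading=0, 2 segment(s) drawn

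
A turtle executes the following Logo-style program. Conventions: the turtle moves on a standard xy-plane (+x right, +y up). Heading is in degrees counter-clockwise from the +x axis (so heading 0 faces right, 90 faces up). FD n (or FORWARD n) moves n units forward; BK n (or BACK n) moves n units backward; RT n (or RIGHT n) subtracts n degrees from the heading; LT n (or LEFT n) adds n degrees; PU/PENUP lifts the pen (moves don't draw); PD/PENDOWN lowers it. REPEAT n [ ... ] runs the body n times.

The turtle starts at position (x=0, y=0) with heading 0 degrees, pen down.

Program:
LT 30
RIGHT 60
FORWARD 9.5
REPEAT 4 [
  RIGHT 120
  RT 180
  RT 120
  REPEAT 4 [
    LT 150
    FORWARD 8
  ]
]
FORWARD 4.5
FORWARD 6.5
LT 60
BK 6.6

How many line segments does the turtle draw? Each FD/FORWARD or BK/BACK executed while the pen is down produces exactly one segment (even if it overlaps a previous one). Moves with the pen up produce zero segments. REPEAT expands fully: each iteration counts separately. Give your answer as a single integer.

Answer: 20

Derivation:
Executing turtle program step by step:
Start: pos=(0,0), heading=0, pen down
LT 30: heading 0 -> 30
RT 60: heading 30 -> 330
FD 9.5: (0,0) -> (8.227,-4.75) [heading=330, draw]
REPEAT 4 [
  -- iteration 1/4 --
  RT 120: heading 330 -> 210
  RT 180: heading 210 -> 30
  RT 120: heading 30 -> 270
  REPEAT 4 [
    -- iteration 1/4 --
    LT 150: heading 270 -> 60
    FD 8: (8.227,-4.75) -> (12.227,2.178) [heading=60, draw]
    -- iteration 2/4 --
    LT 150: heading 60 -> 210
    FD 8: (12.227,2.178) -> (5.299,-1.822) [heading=210, draw]
    -- iteration 3/4 --
    LT 150: heading 210 -> 0
    FD 8: (5.299,-1.822) -> (13.299,-1.822) [heading=0, draw]
    -- iteration 4/4 --
    LT 150: heading 0 -> 150
    FD 8: (13.299,-1.822) -> (6.371,2.178) [heading=150, draw]
  ]
  -- iteration 2/4 --
  RT 120: heading 150 -> 30
  RT 180: heading 30 -> 210
  RT 120: heading 210 -> 90
  REPEAT 4 [
    -- iteration 1/4 --
    LT 150: heading 90 -> 240
    FD 8: (6.371,2.178) -> (2.371,-4.75) [heading=240, draw]
    -- iteration 2/4 --
    LT 150: heading 240 -> 30
    FD 8: (2.371,-4.75) -> (9.299,-0.75) [heading=30, draw]
    -- iteration 3/4 --
    LT 150: heading 30 -> 180
    FD 8: (9.299,-0.75) -> (1.299,-0.75) [heading=180, draw]
    -- iteration 4/4 --
    LT 150: heading 180 -> 330
    FD 8: (1.299,-0.75) -> (8.227,-4.75) [heading=330, draw]
  ]
  -- iteration 3/4 --
  RT 120: heading 330 -> 210
  RT 180: heading 210 -> 30
  RT 120: heading 30 -> 270
  REPEAT 4 [
    -- iteration 1/4 --
    LT 150: heading 270 -> 60
    FD 8: (8.227,-4.75) -> (12.227,2.178) [heading=60, draw]
    -- iteration 2/4 --
    LT 150: heading 60 -> 210
    FD 8: (12.227,2.178) -> (5.299,-1.822) [heading=210, draw]
    -- iteration 3/4 --
    LT 150: heading 210 -> 0
    FD 8: (5.299,-1.822) -> (13.299,-1.822) [heading=0, draw]
    -- iteration 4/4 --
    LT 150: heading 0 -> 150
    FD 8: (13.299,-1.822) -> (6.371,2.178) [heading=150, draw]
  ]
  -- iteration 4/4 --
  RT 120: heading 150 -> 30
  RT 180: heading 30 -> 210
  RT 120: heading 210 -> 90
  REPEAT 4 [
    -- iteration 1/4 --
    LT 150: heading 90 -> 240
    FD 8: (6.371,2.178) -> (2.371,-4.75) [heading=240, draw]
    -- iteration 2/4 --
    LT 150: heading 240 -> 30
    FD 8: (2.371,-4.75) -> (9.299,-0.75) [heading=30, draw]
    -- iteration 3/4 --
    LT 150: heading 30 -> 180
    FD 8: (9.299,-0.75) -> (1.299,-0.75) [heading=180, draw]
    -- iteration 4/4 --
    LT 150: heading 180 -> 330
    FD 8: (1.299,-0.75) -> (8.227,-4.75) [heading=330, draw]
  ]
]
FD 4.5: (8.227,-4.75) -> (12.124,-7) [heading=330, draw]
FD 6.5: (12.124,-7) -> (17.754,-10.25) [heading=330, draw]
LT 60: heading 330 -> 30
BK 6.6: (17.754,-10.25) -> (12.038,-13.55) [heading=30, draw]
Final: pos=(12.038,-13.55), heading=30, 20 segment(s) drawn
Segments drawn: 20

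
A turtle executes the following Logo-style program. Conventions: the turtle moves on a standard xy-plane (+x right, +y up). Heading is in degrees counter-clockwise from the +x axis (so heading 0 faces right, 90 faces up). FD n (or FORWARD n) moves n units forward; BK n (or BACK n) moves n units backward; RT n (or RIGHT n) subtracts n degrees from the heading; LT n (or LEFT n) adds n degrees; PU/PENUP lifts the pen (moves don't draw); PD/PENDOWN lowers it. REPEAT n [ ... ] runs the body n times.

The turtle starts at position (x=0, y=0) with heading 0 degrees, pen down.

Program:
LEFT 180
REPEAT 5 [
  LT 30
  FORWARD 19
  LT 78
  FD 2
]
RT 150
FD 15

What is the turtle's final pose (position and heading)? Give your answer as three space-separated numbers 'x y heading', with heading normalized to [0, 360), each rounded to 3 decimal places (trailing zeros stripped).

Executing turtle program step by step:
Start: pos=(0,0), heading=0, pen down
LT 180: heading 0 -> 180
REPEAT 5 [
  -- iteration 1/5 --
  LT 30: heading 180 -> 210
  FD 19: (0,0) -> (-16.454,-9.5) [heading=210, draw]
  LT 78: heading 210 -> 288
  FD 2: (-16.454,-9.5) -> (-15.836,-11.402) [heading=288, draw]
  -- iteration 2/5 --
  LT 30: heading 288 -> 318
  FD 19: (-15.836,-11.402) -> (-1.717,-24.116) [heading=318, draw]
  LT 78: heading 318 -> 36
  FD 2: (-1.717,-24.116) -> (-0.099,-22.94) [heading=36, draw]
  -- iteration 3/5 --
  LT 30: heading 36 -> 66
  FD 19: (-0.099,-22.94) -> (7.629,-5.583) [heading=66, draw]
  LT 78: heading 66 -> 144
  FD 2: (7.629,-5.583) -> (6.011,-4.407) [heading=144, draw]
  -- iteration 4/5 --
  LT 30: heading 144 -> 174
  FD 19: (6.011,-4.407) -> (-12.885,-2.421) [heading=174, draw]
  LT 78: heading 174 -> 252
  FD 2: (-12.885,-2.421) -> (-13.503,-4.323) [heading=252, draw]
  -- iteration 5/5 --
  LT 30: heading 252 -> 282
  FD 19: (-13.503,-4.323) -> (-9.552,-22.908) [heading=282, draw]
  LT 78: heading 282 -> 0
  FD 2: (-9.552,-22.908) -> (-7.552,-22.908) [heading=0, draw]
]
RT 150: heading 0 -> 210
FD 15: (-7.552,-22.908) -> (-20.543,-30.408) [heading=210, draw]
Final: pos=(-20.543,-30.408), heading=210, 11 segment(s) drawn

Answer: -20.543 -30.408 210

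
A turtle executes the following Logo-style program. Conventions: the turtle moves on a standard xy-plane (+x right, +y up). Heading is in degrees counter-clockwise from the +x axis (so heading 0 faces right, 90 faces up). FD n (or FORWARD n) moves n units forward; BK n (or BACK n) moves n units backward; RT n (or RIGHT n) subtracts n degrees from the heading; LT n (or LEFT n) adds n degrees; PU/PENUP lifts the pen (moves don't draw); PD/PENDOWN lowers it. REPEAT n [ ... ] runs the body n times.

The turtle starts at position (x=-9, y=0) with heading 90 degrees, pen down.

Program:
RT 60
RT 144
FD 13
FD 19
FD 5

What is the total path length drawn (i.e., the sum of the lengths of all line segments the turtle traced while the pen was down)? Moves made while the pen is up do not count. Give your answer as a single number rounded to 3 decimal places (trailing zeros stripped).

Answer: 37

Derivation:
Executing turtle program step by step:
Start: pos=(-9,0), heading=90, pen down
RT 60: heading 90 -> 30
RT 144: heading 30 -> 246
FD 13: (-9,0) -> (-14.288,-11.876) [heading=246, draw]
FD 19: (-14.288,-11.876) -> (-22.016,-29.233) [heading=246, draw]
FD 5: (-22.016,-29.233) -> (-24.049,-33.801) [heading=246, draw]
Final: pos=(-24.049,-33.801), heading=246, 3 segment(s) drawn

Segment lengths:
  seg 1: (-9,0) -> (-14.288,-11.876), length = 13
  seg 2: (-14.288,-11.876) -> (-22.016,-29.233), length = 19
  seg 3: (-22.016,-29.233) -> (-24.049,-33.801), length = 5
Total = 37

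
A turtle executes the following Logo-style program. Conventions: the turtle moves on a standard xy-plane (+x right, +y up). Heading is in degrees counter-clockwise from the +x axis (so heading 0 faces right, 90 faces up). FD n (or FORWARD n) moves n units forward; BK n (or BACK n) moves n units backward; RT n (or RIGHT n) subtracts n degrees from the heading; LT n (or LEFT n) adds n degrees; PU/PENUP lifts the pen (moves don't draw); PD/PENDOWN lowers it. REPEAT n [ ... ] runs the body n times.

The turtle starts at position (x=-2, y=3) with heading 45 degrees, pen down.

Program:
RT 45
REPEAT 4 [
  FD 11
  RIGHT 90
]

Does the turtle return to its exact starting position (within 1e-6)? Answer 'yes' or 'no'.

Answer: yes

Derivation:
Executing turtle program step by step:
Start: pos=(-2,3), heading=45, pen down
RT 45: heading 45 -> 0
REPEAT 4 [
  -- iteration 1/4 --
  FD 11: (-2,3) -> (9,3) [heading=0, draw]
  RT 90: heading 0 -> 270
  -- iteration 2/4 --
  FD 11: (9,3) -> (9,-8) [heading=270, draw]
  RT 90: heading 270 -> 180
  -- iteration 3/4 --
  FD 11: (9,-8) -> (-2,-8) [heading=180, draw]
  RT 90: heading 180 -> 90
  -- iteration 4/4 --
  FD 11: (-2,-8) -> (-2,3) [heading=90, draw]
  RT 90: heading 90 -> 0
]
Final: pos=(-2,3), heading=0, 4 segment(s) drawn

Start position: (-2, 3)
Final position: (-2, 3)
Distance = 0; < 1e-6 -> CLOSED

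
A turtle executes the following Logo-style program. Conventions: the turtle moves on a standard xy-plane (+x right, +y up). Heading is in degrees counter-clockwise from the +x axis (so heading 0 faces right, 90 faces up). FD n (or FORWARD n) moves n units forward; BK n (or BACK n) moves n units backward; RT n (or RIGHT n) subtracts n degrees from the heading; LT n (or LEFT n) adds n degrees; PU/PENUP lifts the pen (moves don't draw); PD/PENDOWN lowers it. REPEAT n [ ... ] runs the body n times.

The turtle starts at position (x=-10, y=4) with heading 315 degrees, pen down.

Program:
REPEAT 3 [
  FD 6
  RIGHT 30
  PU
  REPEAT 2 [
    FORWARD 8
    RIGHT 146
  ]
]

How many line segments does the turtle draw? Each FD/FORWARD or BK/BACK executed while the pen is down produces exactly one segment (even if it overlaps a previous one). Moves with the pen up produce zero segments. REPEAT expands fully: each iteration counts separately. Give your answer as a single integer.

Answer: 1

Derivation:
Executing turtle program step by step:
Start: pos=(-10,4), heading=315, pen down
REPEAT 3 [
  -- iteration 1/3 --
  FD 6: (-10,4) -> (-5.757,-0.243) [heading=315, draw]
  RT 30: heading 315 -> 285
  PU: pen up
  REPEAT 2 [
    -- iteration 1/2 --
    FD 8: (-5.757,-0.243) -> (-3.687,-7.97) [heading=285, move]
    RT 146: heading 285 -> 139
    -- iteration 2/2 --
    FD 8: (-3.687,-7.97) -> (-9.724,-2.722) [heading=139, move]
    RT 146: heading 139 -> 353
  ]
  -- iteration 2/3 --
  FD 6: (-9.724,-2.722) -> (-3.769,-3.453) [heading=353, move]
  RT 30: heading 353 -> 323
  PU: pen up
  REPEAT 2 [
    -- iteration 1/2 --
    FD 8: (-3.769,-3.453) -> (2.62,-8.267) [heading=323, move]
    RT 146: heading 323 -> 177
    -- iteration 2/2 --
    FD 8: (2.62,-8.267) -> (-5.369,-7.849) [heading=177, move]
    RT 146: heading 177 -> 31
  ]
  -- iteration 3/3 --
  FD 6: (-5.369,-7.849) -> (-0.226,-4.758) [heading=31, move]
  RT 30: heading 31 -> 1
  PU: pen up
  REPEAT 2 [
    -- iteration 1/2 --
    FD 8: (-0.226,-4.758) -> (7.773,-4.619) [heading=1, move]
    RT 146: heading 1 -> 215
    -- iteration 2/2 --
    FD 8: (7.773,-4.619) -> (1.219,-9.207) [heading=215, move]
    RT 146: heading 215 -> 69
  ]
]
Final: pos=(1.219,-9.207), heading=69, 1 segment(s) drawn
Segments drawn: 1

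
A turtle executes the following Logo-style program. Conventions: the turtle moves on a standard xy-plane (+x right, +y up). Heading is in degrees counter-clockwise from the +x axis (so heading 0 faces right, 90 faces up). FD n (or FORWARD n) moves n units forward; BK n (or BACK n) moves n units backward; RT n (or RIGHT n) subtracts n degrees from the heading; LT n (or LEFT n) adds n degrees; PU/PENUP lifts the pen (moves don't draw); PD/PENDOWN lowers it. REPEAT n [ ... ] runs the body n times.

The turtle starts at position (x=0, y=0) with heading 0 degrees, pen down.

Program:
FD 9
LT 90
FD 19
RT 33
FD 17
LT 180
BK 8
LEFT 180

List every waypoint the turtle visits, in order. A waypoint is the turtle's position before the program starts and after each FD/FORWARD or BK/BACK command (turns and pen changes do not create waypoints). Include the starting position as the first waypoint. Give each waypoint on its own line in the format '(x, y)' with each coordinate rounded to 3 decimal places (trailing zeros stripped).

Executing turtle program step by step:
Start: pos=(0,0), heading=0, pen down
FD 9: (0,0) -> (9,0) [heading=0, draw]
LT 90: heading 0 -> 90
FD 19: (9,0) -> (9,19) [heading=90, draw]
RT 33: heading 90 -> 57
FD 17: (9,19) -> (18.259,33.257) [heading=57, draw]
LT 180: heading 57 -> 237
BK 8: (18.259,33.257) -> (22.616,39.967) [heading=237, draw]
LT 180: heading 237 -> 57
Final: pos=(22.616,39.967), heading=57, 4 segment(s) drawn
Waypoints (5 total):
(0, 0)
(9, 0)
(9, 19)
(18.259, 33.257)
(22.616, 39.967)

Answer: (0, 0)
(9, 0)
(9, 19)
(18.259, 33.257)
(22.616, 39.967)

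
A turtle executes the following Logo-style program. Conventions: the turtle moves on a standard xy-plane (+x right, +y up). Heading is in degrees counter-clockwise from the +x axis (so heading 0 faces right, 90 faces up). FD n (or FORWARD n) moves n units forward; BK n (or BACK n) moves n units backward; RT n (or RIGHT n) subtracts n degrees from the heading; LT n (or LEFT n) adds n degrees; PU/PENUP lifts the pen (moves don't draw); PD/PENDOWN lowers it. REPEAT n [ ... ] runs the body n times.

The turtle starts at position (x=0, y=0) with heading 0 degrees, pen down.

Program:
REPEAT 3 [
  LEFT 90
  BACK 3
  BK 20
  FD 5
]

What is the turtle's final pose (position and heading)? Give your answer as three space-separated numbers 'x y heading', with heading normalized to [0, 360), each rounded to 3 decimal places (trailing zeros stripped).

Executing turtle program step by step:
Start: pos=(0,0), heading=0, pen down
REPEAT 3 [
  -- iteration 1/3 --
  LT 90: heading 0 -> 90
  BK 3: (0,0) -> (0,-3) [heading=90, draw]
  BK 20: (0,-3) -> (0,-23) [heading=90, draw]
  FD 5: (0,-23) -> (0,-18) [heading=90, draw]
  -- iteration 2/3 --
  LT 90: heading 90 -> 180
  BK 3: (0,-18) -> (3,-18) [heading=180, draw]
  BK 20: (3,-18) -> (23,-18) [heading=180, draw]
  FD 5: (23,-18) -> (18,-18) [heading=180, draw]
  -- iteration 3/3 --
  LT 90: heading 180 -> 270
  BK 3: (18,-18) -> (18,-15) [heading=270, draw]
  BK 20: (18,-15) -> (18,5) [heading=270, draw]
  FD 5: (18,5) -> (18,0) [heading=270, draw]
]
Final: pos=(18,0), heading=270, 9 segment(s) drawn

Answer: 18 0 270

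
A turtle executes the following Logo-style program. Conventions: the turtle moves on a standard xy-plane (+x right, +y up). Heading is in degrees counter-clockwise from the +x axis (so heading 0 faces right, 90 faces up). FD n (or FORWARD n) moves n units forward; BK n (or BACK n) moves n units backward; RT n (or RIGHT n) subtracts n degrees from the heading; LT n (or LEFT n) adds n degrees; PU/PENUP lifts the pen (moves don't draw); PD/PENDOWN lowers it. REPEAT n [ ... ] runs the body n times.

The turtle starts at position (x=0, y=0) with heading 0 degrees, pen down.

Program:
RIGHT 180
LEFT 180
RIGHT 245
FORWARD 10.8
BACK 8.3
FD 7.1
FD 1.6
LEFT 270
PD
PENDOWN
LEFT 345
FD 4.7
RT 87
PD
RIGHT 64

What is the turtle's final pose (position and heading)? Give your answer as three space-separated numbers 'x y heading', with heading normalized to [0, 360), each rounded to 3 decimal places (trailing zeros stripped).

Executing turtle program step by step:
Start: pos=(0,0), heading=0, pen down
RT 180: heading 0 -> 180
LT 180: heading 180 -> 0
RT 245: heading 0 -> 115
FD 10.8: (0,0) -> (-4.564,9.788) [heading=115, draw]
BK 8.3: (-4.564,9.788) -> (-1.057,2.266) [heading=115, draw]
FD 7.1: (-1.057,2.266) -> (-4.057,8.701) [heading=115, draw]
FD 1.6: (-4.057,8.701) -> (-4.733,10.151) [heading=115, draw]
LT 270: heading 115 -> 25
PD: pen down
PD: pen down
LT 345: heading 25 -> 10
FD 4.7: (-4.733,10.151) -> (-0.105,10.967) [heading=10, draw]
RT 87: heading 10 -> 283
PD: pen down
RT 64: heading 283 -> 219
Final: pos=(-0.105,10.967), heading=219, 5 segment(s) drawn

Answer: -0.105 10.967 219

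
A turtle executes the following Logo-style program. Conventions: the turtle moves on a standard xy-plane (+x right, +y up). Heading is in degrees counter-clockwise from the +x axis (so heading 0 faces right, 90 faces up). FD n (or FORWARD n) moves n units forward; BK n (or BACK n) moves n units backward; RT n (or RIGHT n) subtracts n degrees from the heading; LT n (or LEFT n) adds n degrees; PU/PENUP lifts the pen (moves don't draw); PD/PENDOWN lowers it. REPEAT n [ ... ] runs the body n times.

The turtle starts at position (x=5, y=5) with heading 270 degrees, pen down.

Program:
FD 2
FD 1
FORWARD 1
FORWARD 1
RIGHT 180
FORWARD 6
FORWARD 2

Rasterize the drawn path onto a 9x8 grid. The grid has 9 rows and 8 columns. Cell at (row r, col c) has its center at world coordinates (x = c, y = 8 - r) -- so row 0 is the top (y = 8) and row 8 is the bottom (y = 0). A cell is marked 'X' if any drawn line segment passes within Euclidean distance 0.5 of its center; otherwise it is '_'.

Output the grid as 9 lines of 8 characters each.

Answer: _____X__
_____X__
_____X__
_____X__
_____X__
_____X__
_____X__
_____X__
_____X__

Derivation:
Segment 0: (5,5) -> (5,3)
Segment 1: (5,3) -> (5,2)
Segment 2: (5,2) -> (5,1)
Segment 3: (5,1) -> (5,0)
Segment 4: (5,0) -> (5,6)
Segment 5: (5,6) -> (5,8)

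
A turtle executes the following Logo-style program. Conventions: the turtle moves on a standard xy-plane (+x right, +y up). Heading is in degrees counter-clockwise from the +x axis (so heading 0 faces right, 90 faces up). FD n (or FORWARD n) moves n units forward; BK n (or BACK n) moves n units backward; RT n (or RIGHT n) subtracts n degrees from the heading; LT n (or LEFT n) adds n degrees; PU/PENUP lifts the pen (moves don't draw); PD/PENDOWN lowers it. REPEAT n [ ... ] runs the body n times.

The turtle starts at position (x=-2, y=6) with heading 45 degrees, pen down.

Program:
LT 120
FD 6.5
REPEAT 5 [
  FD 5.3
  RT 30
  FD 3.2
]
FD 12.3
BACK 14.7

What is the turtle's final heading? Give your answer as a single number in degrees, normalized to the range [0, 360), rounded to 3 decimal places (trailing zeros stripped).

Answer: 15

Derivation:
Executing turtle program step by step:
Start: pos=(-2,6), heading=45, pen down
LT 120: heading 45 -> 165
FD 6.5: (-2,6) -> (-8.279,7.682) [heading=165, draw]
REPEAT 5 [
  -- iteration 1/5 --
  FD 5.3: (-8.279,7.682) -> (-13.398,9.054) [heading=165, draw]
  RT 30: heading 165 -> 135
  FD 3.2: (-13.398,9.054) -> (-15.661,11.317) [heading=135, draw]
  -- iteration 2/5 --
  FD 5.3: (-15.661,11.317) -> (-19.408,15.064) [heading=135, draw]
  RT 30: heading 135 -> 105
  FD 3.2: (-19.408,15.064) -> (-20.237,18.155) [heading=105, draw]
  -- iteration 3/5 --
  FD 5.3: (-20.237,18.155) -> (-21.608,23.275) [heading=105, draw]
  RT 30: heading 105 -> 75
  FD 3.2: (-21.608,23.275) -> (-20.78,26.366) [heading=75, draw]
  -- iteration 4/5 --
  FD 5.3: (-20.78,26.366) -> (-19.408,31.485) [heading=75, draw]
  RT 30: heading 75 -> 45
  FD 3.2: (-19.408,31.485) -> (-17.146,33.748) [heading=45, draw]
  -- iteration 5/5 --
  FD 5.3: (-17.146,33.748) -> (-13.398,37.496) [heading=45, draw]
  RT 30: heading 45 -> 15
  FD 3.2: (-13.398,37.496) -> (-10.307,38.324) [heading=15, draw]
]
FD 12.3: (-10.307,38.324) -> (1.574,41.507) [heading=15, draw]
BK 14.7: (1.574,41.507) -> (-12.625,37.703) [heading=15, draw]
Final: pos=(-12.625,37.703), heading=15, 13 segment(s) drawn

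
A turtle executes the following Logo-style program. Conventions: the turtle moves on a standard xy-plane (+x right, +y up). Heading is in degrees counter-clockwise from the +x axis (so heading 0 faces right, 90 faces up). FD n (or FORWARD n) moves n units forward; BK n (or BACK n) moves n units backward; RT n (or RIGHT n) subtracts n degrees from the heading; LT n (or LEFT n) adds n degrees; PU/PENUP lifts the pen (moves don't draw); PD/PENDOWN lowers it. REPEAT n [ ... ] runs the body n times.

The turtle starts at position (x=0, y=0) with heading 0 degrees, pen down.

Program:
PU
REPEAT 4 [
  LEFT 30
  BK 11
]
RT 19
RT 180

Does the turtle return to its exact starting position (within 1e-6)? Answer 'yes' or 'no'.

Executing turtle program step by step:
Start: pos=(0,0), heading=0, pen down
PU: pen up
REPEAT 4 [
  -- iteration 1/4 --
  LT 30: heading 0 -> 30
  BK 11: (0,0) -> (-9.526,-5.5) [heading=30, move]
  -- iteration 2/4 --
  LT 30: heading 30 -> 60
  BK 11: (-9.526,-5.5) -> (-15.026,-15.026) [heading=60, move]
  -- iteration 3/4 --
  LT 30: heading 60 -> 90
  BK 11: (-15.026,-15.026) -> (-15.026,-26.026) [heading=90, move]
  -- iteration 4/4 --
  LT 30: heading 90 -> 120
  BK 11: (-15.026,-26.026) -> (-9.526,-35.553) [heading=120, move]
]
RT 19: heading 120 -> 101
RT 180: heading 101 -> 281
Final: pos=(-9.526,-35.553), heading=281, 0 segment(s) drawn

Start position: (0, 0)
Final position: (-9.526, -35.553)
Distance = 36.807; >= 1e-6 -> NOT closed

Answer: no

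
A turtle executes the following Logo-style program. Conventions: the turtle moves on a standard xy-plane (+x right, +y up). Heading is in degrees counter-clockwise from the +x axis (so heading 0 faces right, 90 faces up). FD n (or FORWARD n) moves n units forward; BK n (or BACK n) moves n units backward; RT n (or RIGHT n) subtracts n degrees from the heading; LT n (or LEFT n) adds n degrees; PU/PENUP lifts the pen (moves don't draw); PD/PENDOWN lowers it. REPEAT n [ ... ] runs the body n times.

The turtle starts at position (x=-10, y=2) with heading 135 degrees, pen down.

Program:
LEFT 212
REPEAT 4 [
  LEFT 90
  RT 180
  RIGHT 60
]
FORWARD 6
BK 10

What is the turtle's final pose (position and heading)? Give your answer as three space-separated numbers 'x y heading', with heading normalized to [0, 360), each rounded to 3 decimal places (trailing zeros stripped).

Executing turtle program step by step:
Start: pos=(-10,2), heading=135, pen down
LT 212: heading 135 -> 347
REPEAT 4 [
  -- iteration 1/4 --
  LT 90: heading 347 -> 77
  RT 180: heading 77 -> 257
  RT 60: heading 257 -> 197
  -- iteration 2/4 --
  LT 90: heading 197 -> 287
  RT 180: heading 287 -> 107
  RT 60: heading 107 -> 47
  -- iteration 3/4 --
  LT 90: heading 47 -> 137
  RT 180: heading 137 -> 317
  RT 60: heading 317 -> 257
  -- iteration 4/4 --
  LT 90: heading 257 -> 347
  RT 180: heading 347 -> 167
  RT 60: heading 167 -> 107
]
FD 6: (-10,2) -> (-11.754,7.738) [heading=107, draw]
BK 10: (-11.754,7.738) -> (-8.831,-1.825) [heading=107, draw]
Final: pos=(-8.831,-1.825), heading=107, 2 segment(s) drawn

Answer: -8.831 -1.825 107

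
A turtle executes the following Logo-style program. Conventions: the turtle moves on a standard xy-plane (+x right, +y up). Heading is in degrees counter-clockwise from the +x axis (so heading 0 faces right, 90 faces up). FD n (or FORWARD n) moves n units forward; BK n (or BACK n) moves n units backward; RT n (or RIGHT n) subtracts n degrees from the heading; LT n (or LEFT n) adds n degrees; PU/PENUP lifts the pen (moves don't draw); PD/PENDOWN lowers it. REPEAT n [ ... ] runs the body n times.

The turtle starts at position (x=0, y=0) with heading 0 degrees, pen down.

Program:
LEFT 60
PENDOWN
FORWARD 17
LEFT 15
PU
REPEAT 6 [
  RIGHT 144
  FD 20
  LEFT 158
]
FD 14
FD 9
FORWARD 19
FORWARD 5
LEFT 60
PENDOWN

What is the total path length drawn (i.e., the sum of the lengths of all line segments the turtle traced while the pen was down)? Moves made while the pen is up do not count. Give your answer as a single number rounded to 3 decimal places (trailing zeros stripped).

Answer: 17

Derivation:
Executing turtle program step by step:
Start: pos=(0,0), heading=0, pen down
LT 60: heading 0 -> 60
PD: pen down
FD 17: (0,0) -> (8.5,14.722) [heading=60, draw]
LT 15: heading 60 -> 75
PU: pen up
REPEAT 6 [
  -- iteration 1/6 --
  RT 144: heading 75 -> 291
  FD 20: (8.5,14.722) -> (15.667,-3.949) [heading=291, move]
  LT 158: heading 291 -> 89
  -- iteration 2/6 --
  RT 144: heading 89 -> 305
  FD 20: (15.667,-3.949) -> (27.139,-20.332) [heading=305, move]
  LT 158: heading 305 -> 103
  -- iteration 3/6 --
  RT 144: heading 103 -> 319
  FD 20: (27.139,-20.332) -> (42.233,-33.453) [heading=319, move]
  LT 158: heading 319 -> 117
  -- iteration 4/6 --
  RT 144: heading 117 -> 333
  FD 20: (42.233,-33.453) -> (60.053,-42.533) [heading=333, move]
  LT 158: heading 333 -> 131
  -- iteration 5/6 --
  RT 144: heading 131 -> 347
  FD 20: (60.053,-42.533) -> (79.541,-47.032) [heading=347, move]
  LT 158: heading 347 -> 145
  -- iteration 6/6 --
  RT 144: heading 145 -> 1
  FD 20: (79.541,-47.032) -> (99.538,-46.683) [heading=1, move]
  LT 158: heading 1 -> 159
]
FD 14: (99.538,-46.683) -> (86.467,-41.666) [heading=159, move]
FD 9: (86.467,-41.666) -> (78.065,-38.441) [heading=159, move]
FD 19: (78.065,-38.441) -> (60.327,-31.632) [heading=159, move]
FD 5: (60.327,-31.632) -> (55.659,-29.84) [heading=159, move]
LT 60: heading 159 -> 219
PD: pen down
Final: pos=(55.659,-29.84), heading=219, 1 segment(s) drawn

Segment lengths:
  seg 1: (0,0) -> (8.5,14.722), length = 17
Total = 17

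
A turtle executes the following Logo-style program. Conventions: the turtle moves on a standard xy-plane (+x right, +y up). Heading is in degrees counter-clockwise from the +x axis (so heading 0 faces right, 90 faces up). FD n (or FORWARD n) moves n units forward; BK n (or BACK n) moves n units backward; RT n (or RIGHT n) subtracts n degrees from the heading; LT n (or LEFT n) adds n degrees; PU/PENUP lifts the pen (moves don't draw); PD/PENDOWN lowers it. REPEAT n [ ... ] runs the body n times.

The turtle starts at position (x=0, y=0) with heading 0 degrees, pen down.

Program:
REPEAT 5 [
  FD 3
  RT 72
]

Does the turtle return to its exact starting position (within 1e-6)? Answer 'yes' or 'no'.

Answer: yes

Derivation:
Executing turtle program step by step:
Start: pos=(0,0), heading=0, pen down
REPEAT 5 [
  -- iteration 1/5 --
  FD 3: (0,0) -> (3,0) [heading=0, draw]
  RT 72: heading 0 -> 288
  -- iteration 2/5 --
  FD 3: (3,0) -> (3.927,-2.853) [heading=288, draw]
  RT 72: heading 288 -> 216
  -- iteration 3/5 --
  FD 3: (3.927,-2.853) -> (1.5,-4.617) [heading=216, draw]
  RT 72: heading 216 -> 144
  -- iteration 4/5 --
  FD 3: (1.5,-4.617) -> (-0.927,-2.853) [heading=144, draw]
  RT 72: heading 144 -> 72
  -- iteration 5/5 --
  FD 3: (-0.927,-2.853) -> (0,0) [heading=72, draw]
  RT 72: heading 72 -> 0
]
Final: pos=(0,0), heading=0, 5 segment(s) drawn

Start position: (0, 0)
Final position: (0, 0)
Distance = 0; < 1e-6 -> CLOSED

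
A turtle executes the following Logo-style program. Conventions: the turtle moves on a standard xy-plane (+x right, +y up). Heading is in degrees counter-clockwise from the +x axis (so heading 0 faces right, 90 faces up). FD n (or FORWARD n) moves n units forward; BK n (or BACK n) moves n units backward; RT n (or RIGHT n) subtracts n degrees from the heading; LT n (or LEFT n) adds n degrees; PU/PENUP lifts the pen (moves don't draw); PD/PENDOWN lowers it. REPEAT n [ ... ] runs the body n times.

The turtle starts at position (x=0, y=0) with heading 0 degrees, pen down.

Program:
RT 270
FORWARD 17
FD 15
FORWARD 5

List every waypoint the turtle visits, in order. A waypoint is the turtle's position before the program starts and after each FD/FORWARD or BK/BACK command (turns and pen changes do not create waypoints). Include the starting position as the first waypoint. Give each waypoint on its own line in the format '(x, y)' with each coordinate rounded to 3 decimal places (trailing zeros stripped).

Executing turtle program step by step:
Start: pos=(0,0), heading=0, pen down
RT 270: heading 0 -> 90
FD 17: (0,0) -> (0,17) [heading=90, draw]
FD 15: (0,17) -> (0,32) [heading=90, draw]
FD 5: (0,32) -> (0,37) [heading=90, draw]
Final: pos=(0,37), heading=90, 3 segment(s) drawn
Waypoints (4 total):
(0, 0)
(0, 17)
(0, 32)
(0, 37)

Answer: (0, 0)
(0, 17)
(0, 32)
(0, 37)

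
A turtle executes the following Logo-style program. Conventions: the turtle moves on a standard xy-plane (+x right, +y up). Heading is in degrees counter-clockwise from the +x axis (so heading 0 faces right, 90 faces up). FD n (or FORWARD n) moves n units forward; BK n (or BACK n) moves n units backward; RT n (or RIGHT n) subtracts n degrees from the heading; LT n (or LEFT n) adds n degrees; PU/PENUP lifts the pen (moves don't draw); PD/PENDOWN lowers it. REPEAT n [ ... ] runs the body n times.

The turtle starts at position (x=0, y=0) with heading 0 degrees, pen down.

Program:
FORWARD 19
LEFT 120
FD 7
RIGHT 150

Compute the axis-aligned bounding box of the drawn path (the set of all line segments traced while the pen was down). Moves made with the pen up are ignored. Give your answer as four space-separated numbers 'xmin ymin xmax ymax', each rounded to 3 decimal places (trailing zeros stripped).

Executing turtle program step by step:
Start: pos=(0,0), heading=0, pen down
FD 19: (0,0) -> (19,0) [heading=0, draw]
LT 120: heading 0 -> 120
FD 7: (19,0) -> (15.5,6.062) [heading=120, draw]
RT 150: heading 120 -> 330
Final: pos=(15.5,6.062), heading=330, 2 segment(s) drawn

Segment endpoints: x in {0, 15.5, 19}, y in {0, 6.062}
xmin=0, ymin=0, xmax=19, ymax=6.062

Answer: 0 0 19 6.062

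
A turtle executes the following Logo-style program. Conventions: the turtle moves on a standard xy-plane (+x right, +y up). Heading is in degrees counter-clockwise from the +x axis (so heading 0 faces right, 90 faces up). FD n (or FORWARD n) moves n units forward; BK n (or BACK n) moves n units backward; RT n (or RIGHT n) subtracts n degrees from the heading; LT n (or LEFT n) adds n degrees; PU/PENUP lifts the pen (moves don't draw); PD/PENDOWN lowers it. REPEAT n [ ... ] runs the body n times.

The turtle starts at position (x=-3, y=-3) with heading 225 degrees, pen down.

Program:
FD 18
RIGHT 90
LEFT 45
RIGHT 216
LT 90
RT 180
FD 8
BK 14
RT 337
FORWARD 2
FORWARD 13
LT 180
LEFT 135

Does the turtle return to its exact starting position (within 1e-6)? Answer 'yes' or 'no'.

Executing turtle program step by step:
Start: pos=(-3,-3), heading=225, pen down
FD 18: (-3,-3) -> (-15.728,-15.728) [heading=225, draw]
RT 90: heading 225 -> 135
LT 45: heading 135 -> 180
RT 216: heading 180 -> 324
LT 90: heading 324 -> 54
RT 180: heading 54 -> 234
FD 8: (-15.728,-15.728) -> (-20.43,-22.2) [heading=234, draw]
BK 14: (-20.43,-22.2) -> (-12.201,-10.874) [heading=234, draw]
RT 337: heading 234 -> 257
FD 2: (-12.201,-10.874) -> (-12.651,-12.823) [heading=257, draw]
FD 13: (-12.651,-12.823) -> (-15.575,-25.489) [heading=257, draw]
LT 180: heading 257 -> 77
LT 135: heading 77 -> 212
Final: pos=(-15.575,-25.489), heading=212, 5 segment(s) drawn

Start position: (-3, -3)
Final position: (-15.575, -25.489)
Distance = 25.767; >= 1e-6 -> NOT closed

Answer: no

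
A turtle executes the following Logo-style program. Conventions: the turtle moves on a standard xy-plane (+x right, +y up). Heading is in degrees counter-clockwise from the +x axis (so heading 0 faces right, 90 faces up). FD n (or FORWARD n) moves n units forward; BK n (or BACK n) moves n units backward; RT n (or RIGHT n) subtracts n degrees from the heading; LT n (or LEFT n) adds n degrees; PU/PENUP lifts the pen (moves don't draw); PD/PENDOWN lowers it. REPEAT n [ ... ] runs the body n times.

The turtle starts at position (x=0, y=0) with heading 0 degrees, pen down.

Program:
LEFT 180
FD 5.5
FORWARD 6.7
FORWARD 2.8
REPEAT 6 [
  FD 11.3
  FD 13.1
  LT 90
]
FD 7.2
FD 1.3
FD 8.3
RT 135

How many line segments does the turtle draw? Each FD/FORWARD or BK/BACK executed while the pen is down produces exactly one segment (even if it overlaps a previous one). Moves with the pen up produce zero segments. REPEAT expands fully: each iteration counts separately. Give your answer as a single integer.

Answer: 18

Derivation:
Executing turtle program step by step:
Start: pos=(0,0), heading=0, pen down
LT 180: heading 0 -> 180
FD 5.5: (0,0) -> (-5.5,0) [heading=180, draw]
FD 6.7: (-5.5,0) -> (-12.2,0) [heading=180, draw]
FD 2.8: (-12.2,0) -> (-15,0) [heading=180, draw]
REPEAT 6 [
  -- iteration 1/6 --
  FD 11.3: (-15,0) -> (-26.3,0) [heading=180, draw]
  FD 13.1: (-26.3,0) -> (-39.4,0) [heading=180, draw]
  LT 90: heading 180 -> 270
  -- iteration 2/6 --
  FD 11.3: (-39.4,0) -> (-39.4,-11.3) [heading=270, draw]
  FD 13.1: (-39.4,-11.3) -> (-39.4,-24.4) [heading=270, draw]
  LT 90: heading 270 -> 0
  -- iteration 3/6 --
  FD 11.3: (-39.4,-24.4) -> (-28.1,-24.4) [heading=0, draw]
  FD 13.1: (-28.1,-24.4) -> (-15,-24.4) [heading=0, draw]
  LT 90: heading 0 -> 90
  -- iteration 4/6 --
  FD 11.3: (-15,-24.4) -> (-15,-13.1) [heading=90, draw]
  FD 13.1: (-15,-13.1) -> (-15,0) [heading=90, draw]
  LT 90: heading 90 -> 180
  -- iteration 5/6 --
  FD 11.3: (-15,0) -> (-26.3,0) [heading=180, draw]
  FD 13.1: (-26.3,0) -> (-39.4,0) [heading=180, draw]
  LT 90: heading 180 -> 270
  -- iteration 6/6 --
  FD 11.3: (-39.4,0) -> (-39.4,-11.3) [heading=270, draw]
  FD 13.1: (-39.4,-11.3) -> (-39.4,-24.4) [heading=270, draw]
  LT 90: heading 270 -> 0
]
FD 7.2: (-39.4,-24.4) -> (-32.2,-24.4) [heading=0, draw]
FD 1.3: (-32.2,-24.4) -> (-30.9,-24.4) [heading=0, draw]
FD 8.3: (-30.9,-24.4) -> (-22.6,-24.4) [heading=0, draw]
RT 135: heading 0 -> 225
Final: pos=(-22.6,-24.4), heading=225, 18 segment(s) drawn
Segments drawn: 18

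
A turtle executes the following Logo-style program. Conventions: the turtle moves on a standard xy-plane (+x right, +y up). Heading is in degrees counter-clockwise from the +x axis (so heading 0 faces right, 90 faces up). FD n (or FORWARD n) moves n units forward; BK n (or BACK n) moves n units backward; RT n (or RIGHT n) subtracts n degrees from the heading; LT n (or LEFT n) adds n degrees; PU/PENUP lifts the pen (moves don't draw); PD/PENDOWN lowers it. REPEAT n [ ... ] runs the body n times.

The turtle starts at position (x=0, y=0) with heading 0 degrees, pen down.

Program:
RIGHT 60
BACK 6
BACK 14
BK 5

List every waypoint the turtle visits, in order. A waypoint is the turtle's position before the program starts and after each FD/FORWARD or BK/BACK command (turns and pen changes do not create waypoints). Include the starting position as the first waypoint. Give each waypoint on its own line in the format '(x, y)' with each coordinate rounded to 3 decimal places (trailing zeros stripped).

Executing turtle program step by step:
Start: pos=(0,0), heading=0, pen down
RT 60: heading 0 -> 300
BK 6: (0,0) -> (-3,5.196) [heading=300, draw]
BK 14: (-3,5.196) -> (-10,17.321) [heading=300, draw]
BK 5: (-10,17.321) -> (-12.5,21.651) [heading=300, draw]
Final: pos=(-12.5,21.651), heading=300, 3 segment(s) drawn
Waypoints (4 total):
(0, 0)
(-3, 5.196)
(-10, 17.321)
(-12.5, 21.651)

Answer: (0, 0)
(-3, 5.196)
(-10, 17.321)
(-12.5, 21.651)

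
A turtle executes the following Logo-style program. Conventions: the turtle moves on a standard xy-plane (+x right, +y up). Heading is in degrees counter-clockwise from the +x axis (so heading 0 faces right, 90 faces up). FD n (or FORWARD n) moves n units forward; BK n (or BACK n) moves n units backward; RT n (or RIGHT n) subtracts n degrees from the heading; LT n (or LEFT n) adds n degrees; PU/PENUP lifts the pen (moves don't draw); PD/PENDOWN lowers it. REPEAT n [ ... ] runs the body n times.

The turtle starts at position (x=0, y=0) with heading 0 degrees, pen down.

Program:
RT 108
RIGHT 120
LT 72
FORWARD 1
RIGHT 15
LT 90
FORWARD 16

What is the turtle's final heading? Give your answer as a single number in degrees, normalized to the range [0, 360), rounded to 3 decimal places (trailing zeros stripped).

Answer: 279

Derivation:
Executing turtle program step by step:
Start: pos=(0,0), heading=0, pen down
RT 108: heading 0 -> 252
RT 120: heading 252 -> 132
LT 72: heading 132 -> 204
FD 1: (0,0) -> (-0.914,-0.407) [heading=204, draw]
RT 15: heading 204 -> 189
LT 90: heading 189 -> 279
FD 16: (-0.914,-0.407) -> (1.589,-16.21) [heading=279, draw]
Final: pos=(1.589,-16.21), heading=279, 2 segment(s) drawn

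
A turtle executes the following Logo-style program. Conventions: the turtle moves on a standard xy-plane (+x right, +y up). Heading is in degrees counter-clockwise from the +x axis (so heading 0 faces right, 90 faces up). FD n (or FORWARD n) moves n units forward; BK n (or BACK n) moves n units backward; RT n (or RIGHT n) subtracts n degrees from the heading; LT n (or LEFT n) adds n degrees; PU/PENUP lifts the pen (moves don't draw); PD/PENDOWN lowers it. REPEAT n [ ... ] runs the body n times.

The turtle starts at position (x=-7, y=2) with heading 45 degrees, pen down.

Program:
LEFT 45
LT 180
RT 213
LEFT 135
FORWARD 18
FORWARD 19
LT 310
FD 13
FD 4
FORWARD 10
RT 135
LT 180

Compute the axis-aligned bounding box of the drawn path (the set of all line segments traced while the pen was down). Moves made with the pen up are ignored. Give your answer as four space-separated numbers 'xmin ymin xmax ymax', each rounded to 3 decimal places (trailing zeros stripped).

Executing turtle program step by step:
Start: pos=(-7,2), heading=45, pen down
LT 45: heading 45 -> 90
LT 180: heading 90 -> 270
RT 213: heading 270 -> 57
LT 135: heading 57 -> 192
FD 18: (-7,2) -> (-24.607,-1.742) [heading=192, draw]
FD 19: (-24.607,-1.742) -> (-43.191,-5.693) [heading=192, draw]
LT 310: heading 192 -> 142
FD 13: (-43.191,-5.693) -> (-53.436,2.311) [heading=142, draw]
FD 4: (-53.436,2.311) -> (-56.588,4.774) [heading=142, draw]
FD 10: (-56.588,4.774) -> (-64.468,10.93) [heading=142, draw]
RT 135: heading 142 -> 7
LT 180: heading 7 -> 187
Final: pos=(-64.468,10.93), heading=187, 5 segment(s) drawn

Segment endpoints: x in {-64.468, -56.588, -53.436, -43.191, -24.607, -7}, y in {-5.693, -1.742, 2, 2.311, 4.774, 10.93}
xmin=-64.468, ymin=-5.693, xmax=-7, ymax=10.93

Answer: -64.468 -5.693 -7 10.93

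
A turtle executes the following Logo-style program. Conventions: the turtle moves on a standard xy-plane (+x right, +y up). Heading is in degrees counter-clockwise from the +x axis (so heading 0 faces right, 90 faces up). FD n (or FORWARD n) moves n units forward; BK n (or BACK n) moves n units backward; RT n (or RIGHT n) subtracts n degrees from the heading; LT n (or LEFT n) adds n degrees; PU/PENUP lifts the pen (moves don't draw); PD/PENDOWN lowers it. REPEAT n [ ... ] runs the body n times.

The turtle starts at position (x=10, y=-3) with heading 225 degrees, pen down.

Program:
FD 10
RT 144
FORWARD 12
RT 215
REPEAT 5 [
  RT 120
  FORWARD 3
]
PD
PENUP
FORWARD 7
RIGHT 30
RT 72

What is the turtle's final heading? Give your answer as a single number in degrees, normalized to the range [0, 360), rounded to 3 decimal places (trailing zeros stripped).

Executing turtle program step by step:
Start: pos=(10,-3), heading=225, pen down
FD 10: (10,-3) -> (2.929,-10.071) [heading=225, draw]
RT 144: heading 225 -> 81
FD 12: (2.929,-10.071) -> (4.806,1.781) [heading=81, draw]
RT 215: heading 81 -> 226
REPEAT 5 [
  -- iteration 1/5 --
  RT 120: heading 226 -> 106
  FD 3: (4.806,1.781) -> (3.979,4.665) [heading=106, draw]
  -- iteration 2/5 --
  RT 120: heading 106 -> 346
  FD 3: (3.979,4.665) -> (6.89,3.939) [heading=346, draw]
  -- iteration 3/5 --
  RT 120: heading 346 -> 226
  FD 3: (6.89,3.939) -> (4.806,1.781) [heading=226, draw]
  -- iteration 4/5 --
  RT 120: heading 226 -> 106
  FD 3: (4.806,1.781) -> (3.979,4.665) [heading=106, draw]
  -- iteration 5/5 --
  RT 120: heading 106 -> 346
  FD 3: (3.979,4.665) -> (6.89,3.939) [heading=346, draw]
]
PD: pen down
PU: pen up
FD 7: (6.89,3.939) -> (13.682,2.246) [heading=346, move]
RT 30: heading 346 -> 316
RT 72: heading 316 -> 244
Final: pos=(13.682,2.246), heading=244, 7 segment(s) drawn

Answer: 244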